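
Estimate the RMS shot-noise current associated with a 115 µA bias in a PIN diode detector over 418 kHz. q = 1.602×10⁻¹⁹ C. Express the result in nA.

3.92 nA

I_n = √(2qI·B)
2qI·B = 2 × 1.602×10⁻¹⁹ × 1.15×10⁻⁴ × 4.18×10⁵ = 1.54×10⁻¹⁷ A²
I_n = √(1.54×10⁻¹⁷) = 3.92×10⁻⁹ A = 3.92 nA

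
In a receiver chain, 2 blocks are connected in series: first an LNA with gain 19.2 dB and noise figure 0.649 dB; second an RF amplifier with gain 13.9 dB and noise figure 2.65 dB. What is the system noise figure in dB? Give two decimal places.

Convert to linear (a loss of L dB is a gain of −L dB): F_i = 10^(NF_i/10), G_i = 10^(G_i,dB/10)
  Stage 1: F_1 = 10^(0.649/10) = 1.161, G_1 = 10^(19.2/10) = 83.18
  Stage 2: F_2 = 10^(2.65/10) = 1.841, G_2 = 10^(13.9/10) = 24.55
Friis cascade:
  F = 1.161 + (1.841 − 1)/83.18 = 1.171
NF = 10 log₁₀(1.171) = 0.69 dB

0.69 dB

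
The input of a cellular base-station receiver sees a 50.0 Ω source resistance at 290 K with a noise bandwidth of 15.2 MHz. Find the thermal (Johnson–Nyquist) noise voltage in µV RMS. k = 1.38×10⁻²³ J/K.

V_n = √(4kTRB)
4kTRB = 4 × 1.38×10⁻²³ × 290 × 5.00×10¹ × 1.52×10⁷ = 1.22×10⁻¹¹ V²
V_n = √(1.22×10⁻¹¹) = 3.49×10⁻⁶ V = 3.49 µV

3.49 µV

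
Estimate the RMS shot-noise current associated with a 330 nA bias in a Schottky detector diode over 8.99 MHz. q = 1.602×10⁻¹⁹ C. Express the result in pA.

975 pA

I_n = √(2qI·B)
2qI·B = 2 × 1.602×10⁻¹⁹ × 3.30×10⁻⁷ × 8.99×10⁶ = 9.51×10⁻¹⁹ A²
I_n = √(9.51×10⁻¹⁹) = 9.75×10⁻¹⁰ A = 975 pA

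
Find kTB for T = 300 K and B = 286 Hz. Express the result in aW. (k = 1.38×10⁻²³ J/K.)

P_n = kTB = 1.38×10⁻²³ × 300 × 2.86×10² = 1.18×10⁻¹⁸ W = 1.18 aW

1.18 aW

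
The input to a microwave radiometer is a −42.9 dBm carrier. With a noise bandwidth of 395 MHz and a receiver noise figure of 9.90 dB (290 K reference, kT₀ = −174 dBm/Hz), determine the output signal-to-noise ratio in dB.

Noise floor: N = −174 + 10 log₁₀(B) + NF
10 log₁₀(3.95×10⁸) = 85.97 dB
N = −174 + 85.97 + 9.90 = −78.13 dBm
SNR = P_sig − N = −42.9 − (−78.13) = 35.23 dB → 35.2 dB

35.2 dB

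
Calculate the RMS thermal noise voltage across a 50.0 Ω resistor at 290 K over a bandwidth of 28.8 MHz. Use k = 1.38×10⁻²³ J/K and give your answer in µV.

V_n = √(4kTRB)
4kTRB = 4 × 1.38×10⁻²³ × 290 × 5.00×10¹ × 2.88×10⁷ = 2.31×10⁻¹¹ V²
V_n = √(2.31×10⁻¹¹) = 4.80×10⁻⁶ V = 4.80 µV

4.80 µV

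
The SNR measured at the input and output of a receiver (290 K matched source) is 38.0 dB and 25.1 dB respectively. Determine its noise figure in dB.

12.9 dB

NF (dB) = SNR_in(dB) − SNR_out(dB) when the source is at T₀
NF = 38.0 − 25.1 = 12.9 dB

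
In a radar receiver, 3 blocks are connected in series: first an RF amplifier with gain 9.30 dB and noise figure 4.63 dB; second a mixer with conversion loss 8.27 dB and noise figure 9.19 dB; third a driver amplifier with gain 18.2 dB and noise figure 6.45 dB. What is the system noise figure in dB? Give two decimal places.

8.10 dB

Convert to linear (a loss of L dB is a gain of −L dB): F_i = 10^(NF_i/10), G_i = 10^(G_i,dB/10)
  Stage 1: F_1 = 10^(4.63/10) = 2.904, G_1 = 10^(9.30/10) = 8.511
  Stage 2: F_2 = 10^(9.19/10) = 8.299, G_2 = 10^(−8.27/10) = 0.1489
  Stage 3: F_3 = 10^(6.45/10) = 4.416, G_3 = 10^(18.2/10) = 66.07
Friis cascade:
  F = 2.904 + (8.299 − 1)/8.511 + (4.416 − 1)/1.268 = 6.456
NF = 10 log₁₀(6.456) = 8.10 dB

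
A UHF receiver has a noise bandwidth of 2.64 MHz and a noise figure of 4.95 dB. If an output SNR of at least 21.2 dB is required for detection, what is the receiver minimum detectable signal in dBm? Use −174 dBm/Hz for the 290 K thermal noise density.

Sensitivity = −174 + 10 log₁₀(B) + NF + SNR_min
= −174 + 64.22 + 4.95 + 21.2
= −83.63 dBm → −83.6 dBm

−83.6 dBm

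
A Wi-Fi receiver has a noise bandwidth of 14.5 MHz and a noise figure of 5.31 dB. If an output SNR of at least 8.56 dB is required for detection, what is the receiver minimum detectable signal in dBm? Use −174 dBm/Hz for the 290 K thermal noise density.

−88.5 dBm

Sensitivity = −174 + 10 log₁₀(B) + NF + SNR_min
= −174 + 71.61 + 5.31 + 8.56
= −88.52 dBm → −88.5 dBm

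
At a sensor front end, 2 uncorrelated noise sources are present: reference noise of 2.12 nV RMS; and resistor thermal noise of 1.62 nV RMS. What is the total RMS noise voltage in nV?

Uncorrelated sources add in power (mean-square): V_tot = √(ΣV_i²)
V_tot = √[(2.12×10⁻⁹)² + (1.62×10⁻⁹)²] = 2.67×10⁻⁹ V = 2.67 nV

2.67 nV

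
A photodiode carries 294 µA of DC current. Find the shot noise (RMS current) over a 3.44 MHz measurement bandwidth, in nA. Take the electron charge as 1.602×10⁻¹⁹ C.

I_n = √(2qI·B)
2qI·B = 2 × 1.602×10⁻¹⁹ × 2.94×10⁻⁴ × 3.44×10⁶ = 3.24×10⁻¹⁶ A²
I_n = √(3.24×10⁻¹⁶) = 1.80×10⁻⁸ A = 18.0 nA

18.0 nA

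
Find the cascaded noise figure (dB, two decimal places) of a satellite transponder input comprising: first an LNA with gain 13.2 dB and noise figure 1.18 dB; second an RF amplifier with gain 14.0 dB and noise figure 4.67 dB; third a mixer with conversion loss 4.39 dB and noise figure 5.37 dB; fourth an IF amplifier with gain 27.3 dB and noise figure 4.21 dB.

1.52 dB

Convert to linear (a loss of L dB is a gain of −L dB): F_i = 10^(NF_i/10), G_i = 10^(G_i,dB/10)
  Stage 1: F_1 = 10^(1.18/10) = 1.312, G_1 = 10^(13.2/10) = 20.89
  Stage 2: F_2 = 10^(4.67/10) = 2.931, G_2 = 10^(14.0/10) = 25.12
  Stage 3: F_3 = 10^(5.37/10) = 3.443, G_3 = 10^(−4.39/10) = 0.3639
  Stage 4: F_4 = 10^(4.21/10) = 2.636, G_4 = 10^(27.3/10) = 537.0
Friis cascade:
  F = 1.312 + (2.931 − 1)/20.89 + (3.443 − 1)/524.8 + (2.636 − 1)/191.0 = 1.418
NF = 10 log₁₀(1.418) = 1.52 dB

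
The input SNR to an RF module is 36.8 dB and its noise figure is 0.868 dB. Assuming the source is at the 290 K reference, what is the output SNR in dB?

35.932 dB

By definition F = SNR_in/SNR_out, so in dB: SNR_out = SNR_in − NF
SNR_out = 36.8 − 0.868 = 35.932 dB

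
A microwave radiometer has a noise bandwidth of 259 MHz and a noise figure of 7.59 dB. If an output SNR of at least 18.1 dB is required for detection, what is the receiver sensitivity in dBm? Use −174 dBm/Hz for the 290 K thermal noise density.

−64.2 dBm

Sensitivity = −174 + 10 log₁₀(B) + NF + SNR_min
= −174 + 84.13 + 7.59 + 18.1
= −64.18 dBm → −64.2 dBm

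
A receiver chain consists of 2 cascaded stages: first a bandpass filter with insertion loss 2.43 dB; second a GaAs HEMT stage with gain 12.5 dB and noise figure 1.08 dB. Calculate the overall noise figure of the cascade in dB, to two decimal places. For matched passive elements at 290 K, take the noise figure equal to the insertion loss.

3.51 dB

Convert to linear (a loss of L dB is a gain of −L dB): F_i = 10^(NF_i/10), G_i = 10^(G_i,dB/10)
  Stage 1: F_1 = 10^(2.43/10) = 1.750, G_1 = 10^(−2.43/10) = 0.5715
  Stage 2: F_2 = 10^(1.08/10) = 1.282, G_2 = 10^(12.5/10) = 17.78
Friis cascade:
  F = 1.750 + (1.282 − 1)/0.5715 = 2.244
NF = 10 log₁₀(2.244) = 3.51 dB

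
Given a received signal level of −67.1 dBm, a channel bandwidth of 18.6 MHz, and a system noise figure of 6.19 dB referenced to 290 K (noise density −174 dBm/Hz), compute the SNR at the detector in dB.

28.0 dB

Noise floor: N = −174 + 10 log₁₀(B) + NF
10 log₁₀(1.86×10⁷) = 72.7 dB
N = −174 + 72.7 + 6.19 = −95.11 dBm
SNR = P_sig − N = −67.1 − (−95.11) = 28.01 dB → 28.0 dB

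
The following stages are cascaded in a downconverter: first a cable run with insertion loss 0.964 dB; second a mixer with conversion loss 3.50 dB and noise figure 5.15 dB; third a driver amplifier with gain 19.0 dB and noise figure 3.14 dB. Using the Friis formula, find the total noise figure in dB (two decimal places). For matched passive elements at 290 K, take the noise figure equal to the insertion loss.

8.48 dB

Convert to linear (a loss of L dB is a gain of −L dB): F_i = 10^(NF_i/10), G_i = 10^(G_i,dB/10)
  Stage 1: F_1 = 10^(0.964/10) = 1.249, G_1 = 10^(−0.964/10) = 0.8009
  Stage 2: F_2 = 10^(5.15/10) = 3.273, G_2 = 10^(−3.50/10) = 0.4467
  Stage 3: F_3 = 10^(3.14/10) = 2.061, G_3 = 10^(19.0/10) = 79.43
Friis cascade:
  F = 1.249 + (3.273 − 1)/0.8009 + (2.061 − 1)/0.3578 = 7.052
NF = 10 log₁₀(7.052) = 8.48 dB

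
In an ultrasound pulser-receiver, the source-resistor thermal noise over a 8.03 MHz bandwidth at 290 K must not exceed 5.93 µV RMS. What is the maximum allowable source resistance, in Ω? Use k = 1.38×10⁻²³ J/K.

274 Ω

Johnson–Nyquist: V_n = √(4kTRB) ⇒ R = V_n² / (4kTB)
4kTB = 4 × 1.38×10⁻²³ × 290 × 8.03×10⁶ = 1.29×10⁻¹³
R = (5.93×10⁻⁶)² / 1.29×10⁻¹³ = 2.74×10² Ω = 274 Ω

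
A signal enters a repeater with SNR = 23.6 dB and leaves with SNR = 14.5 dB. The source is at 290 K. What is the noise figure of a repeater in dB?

NF (dB) = SNR_in(dB) − SNR_out(dB) when the source is at T₀
NF = 23.6 − 14.5 = 9.1 dB

9.1 dB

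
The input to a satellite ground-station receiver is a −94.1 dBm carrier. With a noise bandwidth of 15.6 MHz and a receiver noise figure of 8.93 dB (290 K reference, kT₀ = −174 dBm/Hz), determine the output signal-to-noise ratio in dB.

−1.0 dB

Noise floor: N = −174 + 10 log₁₀(B) + NF
10 log₁₀(1.56×10⁷) = 71.93 dB
N = −174 + 71.93 + 8.93 = −93.14 dBm
SNR = P_sig − N = −94.1 − (−93.14) = −0.96 dB → −1.0 dB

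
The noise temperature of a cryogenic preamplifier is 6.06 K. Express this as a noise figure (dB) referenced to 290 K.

F = 1 + T_e/T₀ = 1 + 6.06/290 = 1.0209
NF = 10 log₁₀(1.0209) = 0.090 dB

0.090 dB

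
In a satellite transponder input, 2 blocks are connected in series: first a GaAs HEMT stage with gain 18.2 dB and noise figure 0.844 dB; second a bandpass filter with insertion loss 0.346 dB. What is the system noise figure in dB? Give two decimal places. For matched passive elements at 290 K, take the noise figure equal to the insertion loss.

0.85 dB

Convert to linear (a loss of L dB is a gain of −L dB): F_i = 10^(NF_i/10), G_i = 10^(G_i,dB/10)
  Stage 1: F_1 = 10^(0.844/10) = 1.215, G_1 = 10^(18.2/10) = 66.07
  Stage 2: F_2 = 10^(0.346/10) = 1.083, G_2 = 10^(−0.346/10) = 0.9234
Friis cascade:
  F = 1.215 + (1.083 − 1)/66.07 = 1.216
NF = 10 log₁₀(1.216) = 0.85 dB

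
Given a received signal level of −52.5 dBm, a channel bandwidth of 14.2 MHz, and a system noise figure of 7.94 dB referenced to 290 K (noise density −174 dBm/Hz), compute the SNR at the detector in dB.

42.0 dB

Noise floor: N = −174 + 10 log₁₀(B) + NF
10 log₁₀(1.42×10⁷) = 71.52 dB
N = −174 + 71.52 + 7.94 = −94.54 dBm
SNR = P_sig − N = −52.5 − (−94.54) = 42.04 dB → 42.0 dB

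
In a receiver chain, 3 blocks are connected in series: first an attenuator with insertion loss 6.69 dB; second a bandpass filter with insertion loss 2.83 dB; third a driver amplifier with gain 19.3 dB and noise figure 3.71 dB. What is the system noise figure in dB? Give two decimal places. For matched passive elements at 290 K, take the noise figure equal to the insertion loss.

Convert to linear (a loss of L dB is a gain of −L dB): F_i = 10^(NF_i/10), G_i = 10^(G_i,dB/10)
  Stage 1: F_1 = 10^(6.69/10) = 4.667, G_1 = 10^(−6.69/10) = 0.2143
  Stage 2: F_2 = 10^(2.83/10) = 1.919, G_2 = 10^(−2.83/10) = 0.5212
  Stage 3: F_3 = 10^(3.71/10) = 2.350, G_3 = 10^(19.3/10) = 85.11
Friis cascade:
  F = 4.667 + (1.919 − 1)/0.2143 + (2.350 − 1)/0.1117 = 21.04
NF = 10 log₁₀(21.04) = 13.23 dB

13.23 dB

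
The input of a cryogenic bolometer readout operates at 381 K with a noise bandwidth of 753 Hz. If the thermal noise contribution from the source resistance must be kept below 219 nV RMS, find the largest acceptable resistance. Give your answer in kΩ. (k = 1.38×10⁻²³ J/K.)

3.03 kΩ

Johnson–Nyquist: V_n = √(4kTRB) ⇒ R = V_n² / (4kTB)
4kTB = 4 × 1.38×10⁻²³ × 381 × 7.53×10² = 1.58×10⁻¹⁷
R = (2.19×10⁻⁷)² / 1.58×10⁻¹⁷ = 3.03×10³ Ω = 3.03 kΩ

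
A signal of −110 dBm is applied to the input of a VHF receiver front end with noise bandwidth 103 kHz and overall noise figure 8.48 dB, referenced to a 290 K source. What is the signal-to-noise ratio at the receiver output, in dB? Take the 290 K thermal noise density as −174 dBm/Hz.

5.4 dB

Noise floor: N = −174 + 10 log₁₀(B) + NF
10 log₁₀(1.03×10⁵) = 50.13 dB
N = −174 + 50.13 + 8.48 = −115.39 dBm
SNR = P_sig − N = −110 − (−115.39) = 5.39 dB → 5.4 dB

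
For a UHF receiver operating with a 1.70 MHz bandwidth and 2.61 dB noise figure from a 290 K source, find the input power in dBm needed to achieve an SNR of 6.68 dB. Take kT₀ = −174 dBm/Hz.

Sensitivity = −174 + 10 log₁₀(B) + NF + SNR_min
= −174 + 62.3 + 2.61 + 6.68
= −102.41 dBm → −102.4 dBm

−102.4 dBm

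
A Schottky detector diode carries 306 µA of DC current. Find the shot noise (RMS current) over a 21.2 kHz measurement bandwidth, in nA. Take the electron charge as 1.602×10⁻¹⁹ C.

I_n = √(2qI·B)
2qI·B = 2 × 1.602×10⁻¹⁹ × 3.06×10⁻⁴ × 2.12×10⁴ = 2.08×10⁻¹⁸ A²
I_n = √(2.08×10⁻¹⁸) = 1.44×10⁻⁹ A = 1.44 nA

1.44 nA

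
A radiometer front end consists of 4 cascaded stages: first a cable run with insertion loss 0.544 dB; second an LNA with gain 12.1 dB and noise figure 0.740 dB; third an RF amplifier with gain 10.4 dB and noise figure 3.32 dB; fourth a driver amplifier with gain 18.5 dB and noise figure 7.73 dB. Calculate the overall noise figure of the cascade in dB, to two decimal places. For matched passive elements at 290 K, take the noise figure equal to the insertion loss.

1.63 dB

Convert to linear (a loss of L dB is a gain of −L dB): F_i = 10^(NF_i/10), G_i = 10^(G_i,dB/10)
  Stage 1: F_1 = 10^(0.544/10) = 1.133, G_1 = 10^(−0.544/10) = 0.8823
  Stage 2: F_2 = 10^(0.740/10) = 1.186, G_2 = 10^(12.1/10) = 16.22
  Stage 3: F_3 = 10^(3.32/10) = 2.148, G_3 = 10^(10.4/10) = 10.96
  Stage 4: F_4 = 10^(7.73/10) = 5.929, G_4 = 10^(18.5/10) = 70.79
Friis cascade:
  F = 1.133 + (1.186 − 1)/0.8823 + (2.148 − 1)/14.31 + (5.929 − 1)/156.9 = 1.456
NF = 10 log₁₀(1.456) = 1.63 dB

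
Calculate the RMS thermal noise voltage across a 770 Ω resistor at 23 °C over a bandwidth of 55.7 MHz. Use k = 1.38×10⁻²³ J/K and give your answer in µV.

26.5 µV

T = 23 °C + 273.15 = 296.15 K
V_n = √(4kTRB)
4kTRB = 4 × 1.38×10⁻²³ × 296.15 × 7.70×10² × 5.57×10⁷ = 7.01×10⁻¹⁰ V²
V_n = √(7.01×10⁻¹⁰) = 2.65×10⁻⁵ V = 26.5 µV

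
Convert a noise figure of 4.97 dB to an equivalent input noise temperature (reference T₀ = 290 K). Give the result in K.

621 K

F = 10^(4.97/10) = 3.14051
T_e = (F − 1)·T₀ = (3.14051 − 1) × 290 = 621 K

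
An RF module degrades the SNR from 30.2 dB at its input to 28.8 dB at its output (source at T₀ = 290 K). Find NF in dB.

1.4 dB

NF (dB) = SNR_in(dB) − SNR_out(dB) when the source is at T₀
NF = 30.2 − 28.8 = 1.4 dB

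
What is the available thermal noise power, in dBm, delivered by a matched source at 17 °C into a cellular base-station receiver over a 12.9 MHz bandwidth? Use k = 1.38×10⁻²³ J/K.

−102.9 dBm

T = 17 °C + 273.15 = 290.15 K
P_n = kTB = 1.38×10⁻²³ × 290.15 × 1.29×10⁷ = 5.17×10⁻¹⁴ W
In dBm: 10 log₁₀(5.17×10⁻¹⁴ / 10⁻³) = −102.9 dBm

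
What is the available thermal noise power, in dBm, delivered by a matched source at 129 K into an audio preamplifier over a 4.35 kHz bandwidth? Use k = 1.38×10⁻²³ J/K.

P_n = kTB = 1.38×10⁻²³ × 129 × 4.35×10³ = 7.74×10⁻¹⁸ W
In dBm: 10 log₁₀(7.74×10⁻¹⁸ / 10⁻³) = −141.1 dBm

−141.1 dBm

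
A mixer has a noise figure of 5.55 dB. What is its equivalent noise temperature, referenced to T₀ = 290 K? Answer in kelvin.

F = 10^(5.55/10) = 3.58922
T_e = (F − 1)·T₀ = (3.58922 − 1) × 290 = 751 K

751 K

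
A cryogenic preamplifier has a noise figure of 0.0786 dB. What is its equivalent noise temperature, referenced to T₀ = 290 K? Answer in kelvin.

F = 10^(0.0786/10) = 1.01826
T_e = (F − 1)·T₀ = (1.01826 − 1) × 290 = 5.30 K

5.30 K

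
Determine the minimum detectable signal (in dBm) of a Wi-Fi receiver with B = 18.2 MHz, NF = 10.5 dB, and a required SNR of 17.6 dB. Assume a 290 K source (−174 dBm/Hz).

−73.3 dBm

Sensitivity = −174 + 10 log₁₀(B) + NF + SNR_min
= −174 + 72.6 + 10.5 + 17.6
= −73.3 dBm → −73.3 dBm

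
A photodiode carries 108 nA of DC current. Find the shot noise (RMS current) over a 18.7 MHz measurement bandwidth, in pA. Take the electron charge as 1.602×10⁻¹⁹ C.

804 pA

I_n = √(2qI·B)
2qI·B = 2 × 1.602×10⁻¹⁹ × 1.08×10⁻⁷ × 1.87×10⁷ = 6.47×10⁻¹⁹ A²
I_n = √(6.47×10⁻¹⁹) = 8.04×10⁻¹⁰ A = 804 pA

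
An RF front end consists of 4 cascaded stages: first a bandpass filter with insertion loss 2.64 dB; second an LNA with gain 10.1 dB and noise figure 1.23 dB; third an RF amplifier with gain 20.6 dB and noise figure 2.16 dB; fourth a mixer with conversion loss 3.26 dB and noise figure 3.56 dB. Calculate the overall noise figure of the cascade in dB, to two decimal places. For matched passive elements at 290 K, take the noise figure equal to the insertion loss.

Convert to linear (a loss of L dB is a gain of −L dB): F_i = 10^(NF_i/10), G_i = 10^(G_i,dB/10)
  Stage 1: F_1 = 10^(2.64/10) = 1.837, G_1 = 10^(−2.64/10) = 0.5445
  Stage 2: F_2 = 10^(1.23/10) = 1.327, G_2 = 10^(10.1/10) = 10.23
  Stage 3: F_3 = 10^(2.16/10) = 1.644, G_3 = 10^(20.6/10) = 114.8
  Stage 4: F_4 = 10^(3.56/10) = 2.270, G_4 = 10^(−3.26/10) = 0.4721
Friis cascade:
  F = 1.837 + (1.327 − 1)/0.5445 + (1.644 − 1)/5.572 + (2.270 − 1)/639.7 = 2.555
NF = 10 log₁₀(2.555) = 4.07 dB

4.07 dB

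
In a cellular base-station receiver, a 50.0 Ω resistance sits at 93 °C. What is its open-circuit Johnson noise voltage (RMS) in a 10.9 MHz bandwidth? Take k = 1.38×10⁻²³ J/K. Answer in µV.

T = 93 °C + 273.15 = 366.15 K
V_n = √(4kTRB)
4kTRB = 4 × 1.38×10⁻²³ × 366.15 × 5.00×10¹ × 1.09×10⁷ = 1.10×10⁻¹¹ V²
V_n = √(1.10×10⁻¹¹) = 3.32×10⁻⁶ V = 3.32 µV

3.32 µV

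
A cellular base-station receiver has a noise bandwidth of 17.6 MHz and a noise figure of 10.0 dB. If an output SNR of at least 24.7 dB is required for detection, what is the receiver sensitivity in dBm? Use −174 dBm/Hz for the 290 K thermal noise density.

−66.8 dBm

Sensitivity = −174 + 10 log₁₀(B) + NF + SNR_min
= −174 + 72.46 + 10.0 + 24.7
= −66.84 dBm → −66.8 dBm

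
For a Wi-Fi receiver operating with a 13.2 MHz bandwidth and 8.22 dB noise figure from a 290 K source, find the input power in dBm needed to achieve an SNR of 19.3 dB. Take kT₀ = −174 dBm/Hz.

Sensitivity = −174 + 10 log₁₀(B) + NF + SNR_min
= −174 + 71.21 + 8.22 + 19.3
= −75.27 dBm → −75.3 dBm

−75.3 dBm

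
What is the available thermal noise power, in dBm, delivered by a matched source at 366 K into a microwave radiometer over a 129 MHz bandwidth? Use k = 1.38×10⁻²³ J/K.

−91.9 dBm

P_n = kTB = 1.38×10⁻²³ × 366 × 1.29×10⁸ = 6.52×10⁻¹³ W
In dBm: 10 log₁₀(6.52×10⁻¹³ / 10⁻³) = −91.9 dBm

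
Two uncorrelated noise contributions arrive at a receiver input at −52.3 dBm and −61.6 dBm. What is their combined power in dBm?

Convert to linear, add, convert back:
P₁ = 5.89×10⁻⁹ W, P₂ = 6.92×10⁻¹⁰ W
P_tot = 6.58×10⁻⁹ W → 10 log₁₀(P_tot / 10⁻³) = −51.8 dBm

−51.8 dBm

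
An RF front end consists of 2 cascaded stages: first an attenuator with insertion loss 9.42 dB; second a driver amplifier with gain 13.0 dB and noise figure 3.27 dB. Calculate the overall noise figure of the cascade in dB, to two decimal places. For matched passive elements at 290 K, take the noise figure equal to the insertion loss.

12.69 dB

Convert to linear (a loss of L dB is a gain of −L dB): F_i = 10^(NF_i/10), G_i = 10^(G_i,dB/10)
  Stage 1: F_1 = 10^(9.42/10) = 8.750, G_1 = 10^(−9.42/10) = 0.1143
  Stage 2: F_2 = 10^(3.27/10) = 2.123, G_2 = 10^(13.0/10) = 19.95
Friis cascade:
  F = 8.750 + (2.123 − 1)/0.1143 = 18.58
NF = 10 log₁₀(18.58) = 12.69 dB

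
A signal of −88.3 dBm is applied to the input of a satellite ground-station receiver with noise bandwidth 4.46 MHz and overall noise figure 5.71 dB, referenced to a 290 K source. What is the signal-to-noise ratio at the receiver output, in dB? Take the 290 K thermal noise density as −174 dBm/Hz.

Noise floor: N = −174 + 10 log₁₀(B) + NF
10 log₁₀(4.46×10⁶) = 66.49 dB
N = −174 + 66.49 + 5.71 = −101.80 dBm
SNR = P_sig − N = −88.3 − (−101.80) = 13.50 dB → 13.5 dB

13.5 dB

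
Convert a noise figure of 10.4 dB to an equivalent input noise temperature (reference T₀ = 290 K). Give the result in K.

F = 10^(10.4/10) = 10.9648
T_e = (F − 1)·T₀ = (10.9648 − 1) × 290 = 2890 K

2890 K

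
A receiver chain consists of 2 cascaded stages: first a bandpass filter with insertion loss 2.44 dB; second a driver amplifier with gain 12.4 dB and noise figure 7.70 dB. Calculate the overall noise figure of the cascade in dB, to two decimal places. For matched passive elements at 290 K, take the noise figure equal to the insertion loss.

10.14 dB

Convert to linear (a loss of L dB is a gain of −L dB): F_i = 10^(NF_i/10), G_i = 10^(G_i,dB/10)
  Stage 1: F_1 = 10^(2.44/10) = 1.754, G_1 = 10^(−2.44/10) = 0.5702
  Stage 2: F_2 = 10^(7.70/10) = 5.888, G_2 = 10^(12.4/10) = 17.38
Friis cascade:
  F = 1.754 + (5.888 − 1)/0.5702 = 10.33
NF = 10 log₁₀(10.33) = 10.14 dB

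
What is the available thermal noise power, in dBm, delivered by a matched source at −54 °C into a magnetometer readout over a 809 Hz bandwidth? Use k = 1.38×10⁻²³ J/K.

−146.1 dBm

T = −54 °C + 273.15 = 219.15 K
P_n = kTB = 1.38×10⁻²³ × 219.15 × 8.09×10² = 2.45×10⁻¹⁸ W
In dBm: 10 log₁₀(2.45×10⁻¹⁸ / 10⁻³) = −146.1 dBm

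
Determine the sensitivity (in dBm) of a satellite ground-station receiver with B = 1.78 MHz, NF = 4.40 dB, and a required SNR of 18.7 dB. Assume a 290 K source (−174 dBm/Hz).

Sensitivity = −174 + 10 log₁₀(B) + NF + SNR_min
= −174 + 62.5 + 4.40 + 18.7
= −88.40 dBm → −88.4 dBm

−88.4 dBm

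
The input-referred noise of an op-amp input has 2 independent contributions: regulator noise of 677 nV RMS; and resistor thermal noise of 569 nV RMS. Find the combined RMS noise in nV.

884 nV

Uncorrelated sources add in power (mean-square): V_tot = √(ΣV_i²)
V_tot = √[(6.77×10⁻⁷)² + (5.69×10⁻⁷)²] = 8.84×10⁻⁷ V = 884 nV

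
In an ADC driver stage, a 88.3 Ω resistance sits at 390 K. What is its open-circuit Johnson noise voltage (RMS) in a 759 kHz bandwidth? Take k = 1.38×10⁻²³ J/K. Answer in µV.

V_n = √(4kTRB)
4kTRB = 4 × 1.38×10⁻²³ × 390 × 8.83×10¹ × 7.59×10⁵ = 1.44×10⁻¹² V²
V_n = √(1.44×10⁻¹²) = 1.20×10⁻⁶ V = 1.20 µV

1.20 µV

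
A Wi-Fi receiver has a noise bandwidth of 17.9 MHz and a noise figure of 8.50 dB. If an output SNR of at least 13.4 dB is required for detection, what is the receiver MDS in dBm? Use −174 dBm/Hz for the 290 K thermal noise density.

−79.6 dBm

Sensitivity = −174 + 10 log₁₀(B) + NF + SNR_min
= −174 + 72.53 + 8.50 + 13.4
= −79.57 dBm → −79.6 dBm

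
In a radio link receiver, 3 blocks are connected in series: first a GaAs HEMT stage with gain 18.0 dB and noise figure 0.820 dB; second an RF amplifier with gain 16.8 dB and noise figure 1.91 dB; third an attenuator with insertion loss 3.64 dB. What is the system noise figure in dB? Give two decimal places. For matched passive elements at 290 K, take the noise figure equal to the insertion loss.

0.85 dB

Convert to linear (a loss of L dB is a gain of −L dB): F_i = 10^(NF_i/10), G_i = 10^(G_i,dB/10)
  Stage 1: F_1 = 10^(0.820/10) = 1.208, G_1 = 10^(18.0/10) = 63.10
  Stage 2: F_2 = 10^(1.91/10) = 1.552, G_2 = 10^(16.8/10) = 47.86
  Stage 3: F_3 = 10^(3.64/10) = 2.312, G_3 = 10^(−3.64/10) = 0.4325
Friis cascade:
  F = 1.208 + (1.552 − 1)/63.10 + (2.312 − 1)/3020 = 1.217
NF = 10 log₁₀(1.217) = 0.85 dB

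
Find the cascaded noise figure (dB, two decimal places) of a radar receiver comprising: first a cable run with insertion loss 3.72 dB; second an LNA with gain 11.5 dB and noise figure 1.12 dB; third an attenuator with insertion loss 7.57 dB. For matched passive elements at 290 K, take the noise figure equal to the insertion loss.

5.84 dB

Convert to linear (a loss of L dB is a gain of −L dB): F_i = 10^(NF_i/10), G_i = 10^(G_i,dB/10)
  Stage 1: F_1 = 10^(3.72/10) = 2.355, G_1 = 10^(−3.72/10) = 0.4246
  Stage 2: F_2 = 10^(1.12/10) = 1.294, G_2 = 10^(11.5/10) = 14.13
  Stage 3: F_3 = 10^(7.57/10) = 5.715, G_3 = 10^(−7.57/10) = 0.1750
Friis cascade:
  F = 2.355 + (1.294 − 1)/0.4246 + (5.715 − 1)/5.998 = 3.834
NF = 10 log₁₀(3.834) = 5.84 dB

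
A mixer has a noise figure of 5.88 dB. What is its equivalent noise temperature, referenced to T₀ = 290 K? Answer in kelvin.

F = 10^(5.88/10) = 3.87258
T_e = (F − 1)·T₀ = (3.87258 − 1) × 290 = 833 K

833 K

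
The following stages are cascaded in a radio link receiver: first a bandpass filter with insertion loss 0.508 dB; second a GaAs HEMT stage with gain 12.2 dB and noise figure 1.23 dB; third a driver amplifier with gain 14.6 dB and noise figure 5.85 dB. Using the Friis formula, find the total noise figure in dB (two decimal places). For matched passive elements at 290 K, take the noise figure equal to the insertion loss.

Convert to linear (a loss of L dB is a gain of −L dB): F_i = 10^(NF_i/10), G_i = 10^(G_i,dB/10)
  Stage 1: F_1 = 10^(0.508/10) = 1.124, G_1 = 10^(−0.508/10) = 0.8896
  Stage 2: F_2 = 10^(1.23/10) = 1.327, G_2 = 10^(12.2/10) = 16.60
  Stage 3: F_3 = 10^(5.85/10) = 3.846, G_3 = 10^(14.6/10) = 28.84
Friis cascade:
  F = 1.124 + (1.327 − 1)/0.8896 + (3.846 − 1)/14.76 = 1.685
NF = 10 log₁₀(1.685) = 2.27 dB

2.27 dB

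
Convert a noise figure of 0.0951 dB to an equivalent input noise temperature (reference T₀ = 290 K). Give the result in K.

F = 10^(0.0951/10) = 1.02214
T_e = (F − 1)·T₀ = (1.02214 − 1) × 290 = 6.42 K

6.42 K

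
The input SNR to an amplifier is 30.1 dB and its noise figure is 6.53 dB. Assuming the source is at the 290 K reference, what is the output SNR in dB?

23.57 dB

By definition F = SNR_in/SNR_out, so in dB: SNR_out = SNR_in − NF
SNR_out = 30.1 − 6.53 = 23.57 dB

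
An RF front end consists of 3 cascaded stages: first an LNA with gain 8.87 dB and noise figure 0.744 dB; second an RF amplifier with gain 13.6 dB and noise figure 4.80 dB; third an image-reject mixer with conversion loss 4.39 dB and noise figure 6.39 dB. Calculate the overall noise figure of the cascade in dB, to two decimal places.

1.67 dB

Convert to linear (a loss of L dB is a gain of −L dB): F_i = 10^(NF_i/10), G_i = 10^(G_i,dB/10)
  Stage 1: F_1 = 10^(0.744/10) = 1.187, G_1 = 10^(8.87/10) = 7.709
  Stage 2: F_2 = 10^(4.80/10) = 3.020, G_2 = 10^(13.6/10) = 22.91
  Stage 3: F_3 = 10^(6.39/10) = 4.355, G_3 = 10^(−4.39/10) = 0.3639
Friis cascade:
  F = 1.187 + (3.020 − 1)/7.709 + (4.355 − 1)/176.6 = 1.468
NF = 10 log₁₀(1.468) = 1.67 dB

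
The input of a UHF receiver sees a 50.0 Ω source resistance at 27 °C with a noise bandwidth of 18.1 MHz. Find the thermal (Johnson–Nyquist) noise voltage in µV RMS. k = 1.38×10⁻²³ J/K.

3.87 µV

T = 27 °C + 273.15 = 300.15 K
V_n = √(4kTRB)
4kTRB = 4 × 1.38×10⁻²³ × 300.15 × 5.00×10¹ × 1.81×10⁷ = 1.50×10⁻¹¹ V²
V_n = √(1.50×10⁻¹¹) = 3.87×10⁻⁶ V = 3.87 µV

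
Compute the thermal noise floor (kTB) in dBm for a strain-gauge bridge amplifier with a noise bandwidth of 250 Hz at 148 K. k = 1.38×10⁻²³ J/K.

P_n = kTB = 1.38×10⁻²³ × 148 × 2.50×10² = 5.11×10⁻¹⁹ W
In dBm: 10 log₁₀(5.11×10⁻¹⁹ / 10⁻³) = −152.9 dBm

−152.9 dBm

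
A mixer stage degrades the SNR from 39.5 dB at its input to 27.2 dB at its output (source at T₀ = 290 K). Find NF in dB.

12.3 dB

NF (dB) = SNR_in(dB) − SNR_out(dB) when the source is at T₀
NF = 39.5 − 27.2 = 12.3 dB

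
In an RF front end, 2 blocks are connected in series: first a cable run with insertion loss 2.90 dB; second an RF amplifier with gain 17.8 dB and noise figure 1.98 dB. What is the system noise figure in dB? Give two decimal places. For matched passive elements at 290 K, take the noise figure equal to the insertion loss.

Convert to linear (a loss of L dB is a gain of −L dB): F_i = 10^(NF_i/10), G_i = 10^(G_i,dB/10)
  Stage 1: F_1 = 10^(2.90/10) = 1.950, G_1 = 10^(−2.90/10) = 0.5129
  Stage 2: F_2 = 10^(1.98/10) = 1.578, G_2 = 10^(17.8/10) = 60.26
Friis cascade:
  F = 1.950 + (1.578 − 1)/0.5129 = 3.076
NF = 10 log₁₀(3.076) = 4.88 dB

4.88 dB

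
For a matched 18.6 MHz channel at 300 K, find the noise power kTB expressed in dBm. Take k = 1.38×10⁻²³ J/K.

P_n = kTB = 1.38×10⁻²³ × 300 × 1.86×10⁷ = 7.70×10⁻¹⁴ W
In dBm: 10 log₁₀(7.70×10⁻¹⁴ / 10⁻³) = −101.1 dBm

−101.1 dBm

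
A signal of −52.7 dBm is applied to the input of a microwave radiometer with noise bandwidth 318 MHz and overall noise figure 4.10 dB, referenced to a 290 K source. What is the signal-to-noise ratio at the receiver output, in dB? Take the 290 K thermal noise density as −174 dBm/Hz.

32.2 dB

Noise floor: N = −174 + 10 log₁₀(B) + NF
10 log₁₀(3.18×10⁸) = 85.02 dB
N = −174 + 85.02 + 4.10 = −84.88 dBm
SNR = P_sig − N = −52.7 − (−84.88) = 32.18 dB → 32.2 dB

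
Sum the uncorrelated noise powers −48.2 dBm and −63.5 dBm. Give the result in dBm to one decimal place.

Convert to linear, add, convert back:
P₁ = 1.51×10⁻⁸ W, P₂ = 4.47×10⁻¹⁰ W
P_tot = 1.56×10⁻⁸ W → 10 log₁₀(P_tot / 10⁻³) = −48.1 dBm

−48.1 dBm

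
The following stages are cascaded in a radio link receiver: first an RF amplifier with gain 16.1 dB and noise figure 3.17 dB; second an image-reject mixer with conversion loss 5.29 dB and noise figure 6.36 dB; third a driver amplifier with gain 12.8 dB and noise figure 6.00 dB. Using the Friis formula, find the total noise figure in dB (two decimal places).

Convert to linear (a loss of L dB is a gain of −L dB): F_i = 10^(NF_i/10), G_i = 10^(G_i,dB/10)
  Stage 1: F_1 = 10^(3.17/10) = 2.075, G_1 = 10^(16.1/10) = 40.74
  Stage 2: F_2 = 10^(6.36/10) = 4.325, G_2 = 10^(−5.29/10) = 0.2958
  Stage 3: F_3 = 10^(6.00/10) = 3.981, G_3 = 10^(12.8/10) = 19.05
Friis cascade:
  F = 2.075 + (4.325 − 1)/40.74 + (3.981 − 1)/12.05 = 2.404
NF = 10 log₁₀(2.404) = 3.81 dB

3.81 dB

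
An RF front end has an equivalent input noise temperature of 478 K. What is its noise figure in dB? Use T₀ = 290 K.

4.23 dB

F = 1 + T_e/T₀ = 1 + 478/290 = 2.64828
NF = 10 log₁₀(2.64828) = 4.23 dB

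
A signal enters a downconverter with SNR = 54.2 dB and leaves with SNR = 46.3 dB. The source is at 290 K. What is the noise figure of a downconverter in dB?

7.9 dB

NF (dB) = SNR_in(dB) − SNR_out(dB) when the source is at T₀
NF = 54.2 − 46.3 = 7.9 dB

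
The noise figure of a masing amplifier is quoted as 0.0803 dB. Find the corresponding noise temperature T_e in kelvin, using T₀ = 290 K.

5.41 K

F = 10^(0.0803/10) = 1.01866
T_e = (F − 1)·T₀ = (1.01866 − 1) × 290 = 5.41 K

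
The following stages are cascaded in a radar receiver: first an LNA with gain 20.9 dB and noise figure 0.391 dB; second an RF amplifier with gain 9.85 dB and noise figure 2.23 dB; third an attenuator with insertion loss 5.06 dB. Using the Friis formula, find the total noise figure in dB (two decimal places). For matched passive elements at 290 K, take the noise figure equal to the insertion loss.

Convert to linear (a loss of L dB is a gain of −L dB): F_i = 10^(NF_i/10), G_i = 10^(G_i,dB/10)
  Stage 1: F_1 = 10^(0.391/10) = 1.094, G_1 = 10^(20.9/10) = 123.0
  Stage 2: F_2 = 10^(2.23/10) = 1.671, G_2 = 10^(9.85/10) = 9.661
  Stage 3: F_3 = 10^(5.06/10) = 3.206, G_3 = 10^(−5.06/10) = 0.3119
Friis cascade:
  F = 1.094 + (1.671 − 1)/123.0 + (3.206 − 1)/1189 = 1.102
NF = 10 log₁₀(1.102) = 0.42 dB

0.42 dB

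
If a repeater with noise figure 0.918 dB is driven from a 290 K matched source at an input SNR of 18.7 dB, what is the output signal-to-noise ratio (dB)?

By definition F = SNR_in/SNR_out, so in dB: SNR_out = SNR_in − NF
SNR_out = 18.7 − 0.918 = 17.782 dB

17.782 dB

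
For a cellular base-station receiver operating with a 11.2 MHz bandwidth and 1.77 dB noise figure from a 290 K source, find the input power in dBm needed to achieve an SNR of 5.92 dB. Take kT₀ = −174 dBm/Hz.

−95.8 dBm

Sensitivity = −174 + 10 log₁₀(B) + NF + SNR_min
= −174 + 70.49 + 1.77 + 5.92
= −95.82 dBm → −95.8 dBm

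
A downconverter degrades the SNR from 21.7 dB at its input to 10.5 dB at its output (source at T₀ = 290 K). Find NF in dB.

11.2 dB

NF (dB) = SNR_in(dB) − SNR_out(dB) when the source is at T₀
NF = 21.7 − 10.5 = 11.2 dB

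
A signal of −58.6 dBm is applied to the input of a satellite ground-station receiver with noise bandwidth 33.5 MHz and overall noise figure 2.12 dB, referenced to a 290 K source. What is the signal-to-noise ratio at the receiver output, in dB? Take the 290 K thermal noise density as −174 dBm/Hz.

Noise floor: N = −174 + 10 log₁₀(B) + NF
10 log₁₀(3.35×10⁷) = 75.25 dB
N = −174 + 75.25 + 2.12 = −96.63 dBm
SNR = P_sig − N = −58.6 − (−96.63) = 38.03 dB → 38.0 dB

38.0 dB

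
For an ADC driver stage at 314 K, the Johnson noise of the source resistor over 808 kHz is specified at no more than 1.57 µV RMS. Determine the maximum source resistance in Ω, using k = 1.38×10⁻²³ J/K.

Johnson–Nyquist: V_n = √(4kTRB) ⇒ R = V_n² / (4kTB)
4kTB = 4 × 1.38×10⁻²³ × 314 × 8.08×10⁵ = 1.40×10⁻¹⁴
R = (1.57×10⁻⁶)² / 1.40×10⁻¹⁴ = 1.76×10² Ω = 176 Ω

176 Ω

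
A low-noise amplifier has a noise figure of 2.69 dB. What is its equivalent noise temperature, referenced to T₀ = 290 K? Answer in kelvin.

F = 10^(2.69/10) = 1.8578
T_e = (F − 1)·T₀ = (1.8578 − 1) × 290 = 249 K

249 K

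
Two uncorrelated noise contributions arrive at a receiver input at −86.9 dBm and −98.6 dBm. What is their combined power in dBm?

−86.6 dBm

Convert to linear, add, convert back:
P₁ = 2.04×10⁻¹² W, P₂ = 1.38×10⁻¹³ W
P_tot = 2.18×10⁻¹² W → 10 log₁₀(P_tot / 10⁻³) = −86.6 dBm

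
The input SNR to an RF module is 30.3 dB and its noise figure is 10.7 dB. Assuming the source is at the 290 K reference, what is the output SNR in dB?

By definition F = SNR_in/SNR_out, so in dB: SNR_out = SNR_in − NF
SNR_out = 30.3 − 10.7 = 19.6 dB

19.6 dB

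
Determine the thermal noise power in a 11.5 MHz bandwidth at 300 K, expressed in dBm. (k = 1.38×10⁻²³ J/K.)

P_n = kTB = 1.38×10⁻²³ × 300 × 1.15×10⁷ = 4.76×10⁻¹⁴ W
In dBm: 10 log₁₀(4.76×10⁻¹⁴ / 10⁻³) = −103.2 dBm

−103.2 dBm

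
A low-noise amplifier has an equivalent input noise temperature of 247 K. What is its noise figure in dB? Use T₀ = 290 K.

F = 1 + T_e/T₀ = 1 + 247/290 = 1.85172
NF = 10 log₁₀(1.85172) = 2.68 dB

2.68 dB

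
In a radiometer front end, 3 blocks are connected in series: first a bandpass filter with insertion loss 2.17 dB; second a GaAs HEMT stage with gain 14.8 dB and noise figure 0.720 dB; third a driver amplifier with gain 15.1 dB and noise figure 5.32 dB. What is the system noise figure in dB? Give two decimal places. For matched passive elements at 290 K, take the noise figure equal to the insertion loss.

3.17 dB

Convert to linear (a loss of L dB is a gain of −L dB): F_i = 10^(NF_i/10), G_i = 10^(G_i,dB/10)
  Stage 1: F_1 = 10^(2.17/10) = 1.648, G_1 = 10^(−2.17/10) = 0.6067
  Stage 2: F_2 = 10^(0.720/10) = 1.180, G_2 = 10^(14.8/10) = 30.20
  Stage 3: F_3 = 10^(5.32/10) = 3.404, G_3 = 10^(15.1/10) = 32.36
Friis cascade:
  F = 1.648 + (1.180 − 1)/0.6067 + (3.404 − 1)/18.32 = 2.077
NF = 10 log₁₀(2.077) = 3.17 dB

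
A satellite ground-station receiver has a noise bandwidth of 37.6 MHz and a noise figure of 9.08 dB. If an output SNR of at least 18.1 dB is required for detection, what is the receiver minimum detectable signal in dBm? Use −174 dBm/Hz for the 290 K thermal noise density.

−71.1 dBm

Sensitivity = −174 + 10 log₁₀(B) + NF + SNR_min
= −174 + 75.75 + 9.08 + 18.1
= −71.07 dBm → −71.1 dBm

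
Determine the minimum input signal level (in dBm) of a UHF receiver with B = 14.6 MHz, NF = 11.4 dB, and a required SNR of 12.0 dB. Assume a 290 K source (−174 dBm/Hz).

−79.0 dBm

Sensitivity = −174 + 10 log₁₀(B) + NF + SNR_min
= −174 + 71.64 + 11.4 + 12.0
= −78.96 dBm → −79.0 dBm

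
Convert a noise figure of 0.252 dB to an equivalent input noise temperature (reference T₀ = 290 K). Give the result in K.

17.3 K

F = 10^(0.252/10) = 1.05974
T_e = (F − 1)·T₀ = (1.05974 − 1) × 290 = 17.3 K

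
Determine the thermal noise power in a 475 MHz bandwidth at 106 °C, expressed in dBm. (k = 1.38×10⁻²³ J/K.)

−86.0 dBm

T = 106 °C + 273.15 = 379.15 K
P_n = kTB = 1.38×10⁻²³ × 379.15 × 4.75×10⁸ = 2.49×10⁻¹² W
In dBm: 10 log₁₀(2.49×10⁻¹² / 10⁻³) = −86.0 dBm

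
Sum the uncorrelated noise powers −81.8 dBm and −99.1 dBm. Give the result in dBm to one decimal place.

Convert to linear, add, convert back:
P₁ = 6.61×10⁻¹² W, P₂ = 1.23×10⁻¹³ W
P_tot = 6.73×10⁻¹² W → 10 log₁₀(P_tot / 10⁻³) = −81.7 dBm

−81.7 dBm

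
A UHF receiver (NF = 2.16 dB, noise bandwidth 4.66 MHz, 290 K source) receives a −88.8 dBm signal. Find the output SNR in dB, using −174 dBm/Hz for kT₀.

16.4 dB

Noise floor: N = −174 + 10 log₁₀(B) + NF
10 log₁₀(4.66×10⁶) = 66.68 dB
N = −174 + 66.68 + 2.16 = −105.16 dBm
SNR = P_sig − N = −88.8 − (−105.16) = 16.36 dB → 16.4 dB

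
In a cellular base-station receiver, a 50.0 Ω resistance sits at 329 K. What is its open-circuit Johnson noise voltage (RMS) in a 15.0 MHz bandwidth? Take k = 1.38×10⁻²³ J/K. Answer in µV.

V_n = √(4kTRB)
4kTRB = 4 × 1.38×10⁻²³ × 329 × 5.00×10¹ × 1.50×10⁷ = 1.36×10⁻¹¹ V²
V_n = √(1.36×10⁻¹¹) = 3.69×10⁻⁶ V = 3.69 µV

3.69 µV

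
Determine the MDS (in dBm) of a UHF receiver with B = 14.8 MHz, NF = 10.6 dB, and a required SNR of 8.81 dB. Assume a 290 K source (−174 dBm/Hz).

−82.9 dBm

Sensitivity = −174 + 10 log₁₀(B) + NF + SNR_min
= −174 + 71.7 + 10.6 + 8.81
= −82.89 dBm → −82.9 dBm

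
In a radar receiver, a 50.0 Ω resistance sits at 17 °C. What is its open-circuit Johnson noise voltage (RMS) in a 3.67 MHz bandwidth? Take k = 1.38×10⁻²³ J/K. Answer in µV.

T = 17 °C + 273.15 = 290.15 K
V_n = √(4kTRB)
4kTRB = 4 × 1.38×10⁻²³ × 290.15 × 5.00×10¹ × 3.67×10⁶ = 2.94×10⁻¹² V²
V_n = √(2.94×10⁻¹²) = 1.71×10⁻⁶ V = 1.71 µV

1.71 µV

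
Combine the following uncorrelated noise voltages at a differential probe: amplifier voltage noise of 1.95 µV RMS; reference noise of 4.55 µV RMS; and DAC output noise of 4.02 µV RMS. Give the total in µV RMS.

6.38 µV

Uncorrelated sources add in power (mean-square): V_tot = √(ΣV_i²)
V_tot = √[(1.95×10⁻⁶)² + (4.55×10⁻⁶)² + (4.02×10⁻⁶)²] = 6.38×10⁻⁶ V = 6.38 µV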